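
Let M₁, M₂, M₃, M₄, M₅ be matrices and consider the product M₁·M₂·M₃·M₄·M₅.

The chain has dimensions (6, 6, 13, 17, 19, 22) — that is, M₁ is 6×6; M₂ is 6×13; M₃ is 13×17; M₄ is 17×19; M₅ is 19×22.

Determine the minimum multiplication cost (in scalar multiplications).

6240

Adjacent pairs: M₁M₂ = 6·6·13 = 468; M₂M₃ = 6·13·17 = 1326; M₃M₄ = 13·17·19 = 4199; M₄M₅ = 17·19·22 = 7106.
Length 3: M₁..M₃: k=1: 0+1326+6·6·17=1938; k=2: 468+0+6·13·17=1794 → min 1794 | M₂..M₄: k=2: 0+4199+6·13·19=5681; k=3: 1326+0+6·17·19=3264 → min 3264 | M₃..M₅: k=3: 0+7106+13·17·22=11968; k=4: 4199+0+13·19·22=9633 → min 9633.
Length 4: M₁..M₄: k=1: 0+3264+6·6·19=3948; k=2: 468+4199+6·13·19=6149; k=3: 1794+0+6·17·19=3732 → min 3732 | M₂..M₅: k=2: 0+9633+6·13·22=11349; k=3: 1326+7106+6·17·22=10676; k=4: 3264+0+6·19·22=5772 → min 5772.
Length 5: M₁..M₅: k=1: 0+5772+6·6·22=6564; k=2: 468+9633+6·13·22=11817; k=3: 1794+7106+6·17·22=11144; k=4: 3732+0+6·19·22=6240 → min 6240.
Optimal order: ((((M₁·M₂)·M₃)·M₄)·M₅) with cost 6240.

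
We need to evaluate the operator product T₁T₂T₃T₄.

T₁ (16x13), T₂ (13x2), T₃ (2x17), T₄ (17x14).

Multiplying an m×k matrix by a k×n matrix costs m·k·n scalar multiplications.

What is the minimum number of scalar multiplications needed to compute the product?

Adjacent pairs: T₁T₂ = 16·13·2 = 416; T₂T₃ = 13·2·17 = 442; T₃T₄ = 2·17·14 = 476.
Length 3: T₁..T₃: k=1: 0+442+16·13·17=3978; k=2: 416+0+16·2·17=960 → min 960 | T₂..T₄: k=2: 0+476+13·2·14=840; k=3: 442+0+13·17·14=3536 → min 840.
Length 4: T₁..T₄: k=1: 0+840+16·13·14=3752; k=2: 416+476+16·2·14=1340; k=3: 960+0+16·17·14=4768 → min 1340.
Optimal order: ((T₁T₂)(T₃T₄)) with cost 1340.

1340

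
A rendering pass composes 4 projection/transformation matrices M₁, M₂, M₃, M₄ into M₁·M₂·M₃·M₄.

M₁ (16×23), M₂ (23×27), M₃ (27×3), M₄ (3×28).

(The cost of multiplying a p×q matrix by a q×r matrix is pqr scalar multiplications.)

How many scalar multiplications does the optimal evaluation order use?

Adjacent pairs: M₁M₂ = 16·23·27 = 9936; M₂M₃ = 23·27·3 = 1863; M₃M₄ = 27·3·28 = 2268.
Length 3: M₁..M₃: k=1: 0+1863+16·23·3=2967; k=2: 9936+0+16·27·3=11232 → min 2967 | M₂..M₄: k=2: 0+2268+23·27·28=19656; k=3: 1863+0+23·3·28=3795 → min 3795.
Length 4: M₁..M₄: k=1: 0+3795+16·23·28=14099; k=2: 9936+2268+16·27·28=24300; k=3: 2967+0+16·3·28=4311 → min 4311.
Optimal order: ((M₁·(M₂·M₃))·M₄) with cost 4311.

4311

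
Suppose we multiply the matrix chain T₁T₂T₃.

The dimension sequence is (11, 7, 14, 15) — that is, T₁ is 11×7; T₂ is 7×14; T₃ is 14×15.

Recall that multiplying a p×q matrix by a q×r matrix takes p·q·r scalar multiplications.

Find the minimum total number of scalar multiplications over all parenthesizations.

Order (T₁(T₂T₃)): (T₂T₃): 7×14 by 14×15 → 7×15, cost 7·14·15 = 1470; (T₁(T₂T₃)): 11×7 by 7×15 → 11×15, cost 11·7·15 = 1155; cumulative 2625. Total 2625.
Order ((T₁T₂)T₃): (T₁T₂): 11×7 by 7×14 → 11×14, cost 11·7·14 = 1078; ((T₁T₂)T₃): 11×14 by 14×15 → 11×15, cost 11·14·15 = 2310; cumulative 3388. Total 3388.
Minimum: 2625.

2625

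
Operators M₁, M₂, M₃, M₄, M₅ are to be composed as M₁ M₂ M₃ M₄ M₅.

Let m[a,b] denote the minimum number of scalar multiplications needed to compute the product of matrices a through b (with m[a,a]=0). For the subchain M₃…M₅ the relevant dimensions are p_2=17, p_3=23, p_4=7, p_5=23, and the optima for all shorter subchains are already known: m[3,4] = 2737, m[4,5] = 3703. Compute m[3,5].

5474

m[3,5] = min over k∈[3,4] of m[3,k]+m[k+1,5]+p_{2}·p_k·p_{5}.
k=3: 0 + 3703 + 17·23·23 = 12696; k=4: 2737 + 0 + 17·7·23 = 5474.
Minimum: 5474 at k=4.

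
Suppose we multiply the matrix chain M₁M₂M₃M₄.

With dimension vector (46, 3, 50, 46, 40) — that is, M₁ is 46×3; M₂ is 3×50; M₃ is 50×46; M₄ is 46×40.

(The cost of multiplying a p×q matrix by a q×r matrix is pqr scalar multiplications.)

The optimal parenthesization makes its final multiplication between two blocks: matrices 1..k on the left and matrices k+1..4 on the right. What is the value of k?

Adjacent pairs: M₁M₂ = 46·3·50 = 6900; M₂M₃ = 3·50·46 = 6900; M₃M₄ = 50·46·40 = 92000.
Length 3: M₁..M₃: k=1: 0+6900+46·3·46=13248; k=2: 6900+0+46·50·46=112700 → min 13248 | M₂..M₄: k=2: 0+92000+3·50·40=98000; k=3: 6900+0+3·46·40=12420 → min 12420.
Top-level splits: k=1: (M₁..M₁)·(M₂..M₄) → 0+12420+46·3·40 = 17940; k=2: (M₁..M₂)·(M₃..M₄) → 6900+92000+46·50·40 = 190900; k=3: (M₁..M₃)·(M₄..M₄) → 13248+0+46·46·40 = 97888.
Best split is after M₁, i.e. k = 1.

1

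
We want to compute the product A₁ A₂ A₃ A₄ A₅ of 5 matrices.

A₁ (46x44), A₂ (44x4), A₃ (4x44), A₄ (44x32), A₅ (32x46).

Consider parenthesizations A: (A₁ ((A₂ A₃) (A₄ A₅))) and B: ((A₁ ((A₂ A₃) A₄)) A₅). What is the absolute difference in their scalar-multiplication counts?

Order A = (A₁ ((A₂ A₃) (A₄ A₅))): (A₂ A₃): 44×4 by 4×44 → 44×44, cost 44·4·44 = 7744; (A₄ A₅): 44×32 by 32×46 → 44×46, cost 44·32·46 = 64768; ((A₂ A₃) (A₄ A₅)): 44×44 by 44×46 → 44×46, cost 44·44·46 = 89056; cumulative 161568; (A₁ ((A₂ A₃) (A₄ A₅))): 46×44 by 44×46 → 46×46, cost 46·44·46 = 93104; cumulative 254672. Total 254672.
Order B = ((A₁ ((A₂ A₃) A₄)) A₅): (A₂ A₃): 44×4 by 4×44 → 44×44, cost 44·4·44 = 7744; ((A₂ A₃) A₄): 44×44 by 44×32 → 44×32, cost 44·44·32 = 61952; cumulative 69696; (A₁ ((A₂ A₃) A₄)): 46×44 by 44×32 → 46×32, cost 46·44·32 = 64768; cumulative 134464; ((A₁ ((A₂ A₃) A₄)) A₅): 46×32 by 32×46 → 46×46, cost 46·32·46 = 67712; cumulative 202176. Total 202176.
Difference: |254672 − 202176| = 52496.

52496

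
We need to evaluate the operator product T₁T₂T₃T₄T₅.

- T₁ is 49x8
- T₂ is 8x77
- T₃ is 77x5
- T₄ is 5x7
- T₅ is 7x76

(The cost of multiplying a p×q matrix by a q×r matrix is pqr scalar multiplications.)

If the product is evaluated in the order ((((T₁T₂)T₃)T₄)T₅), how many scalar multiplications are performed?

76832

(T₁T₂): 49×8 by 8×77 → 49×77, cost 49·8·77 = 30184
((T₁T₂)T₃): 49×77 by 77×5 → 49×5, cost 49·77·5 = 18865; cumulative 49049
(((T₁T₂)T₃)T₄): 49×5 by 5×7 → 49×7, cost 49·5·7 = 1715; cumulative 50764
((((T₁T₂)T₃)T₄)T₅): 49×7 by 7×76 → 49×76, cost 49·7·76 = 26068; cumulative 76832
Total: 76832 scalar multiplications.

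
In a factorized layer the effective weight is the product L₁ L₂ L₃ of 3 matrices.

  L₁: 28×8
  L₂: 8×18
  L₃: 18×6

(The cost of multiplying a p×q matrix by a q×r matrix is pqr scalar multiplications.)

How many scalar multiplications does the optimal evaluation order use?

2208

Order (L₁ (L₂ L₃)): (L₂ L₃): 8×18 by 18×6 → 8×6, cost 8·18·6 = 864; (L₁ (L₂ L₃)): 28×8 by 8×6 → 28×6, cost 28·8·6 = 1344; cumulative 2208. Total 2208.
Order ((L₁ L₂) L₃): (L₁ L₂): 28×8 by 8×18 → 28×18, cost 28·8·18 = 4032; ((L₁ L₂) L₃): 28×18 by 18×6 → 28×6, cost 28·18·6 = 3024; cumulative 7056. Total 7056.
Minimum: 2208.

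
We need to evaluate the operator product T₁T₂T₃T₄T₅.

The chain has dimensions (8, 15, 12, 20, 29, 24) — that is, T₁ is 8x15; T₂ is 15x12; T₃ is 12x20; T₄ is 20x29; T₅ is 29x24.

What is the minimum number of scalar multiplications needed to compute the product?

13568

Adjacent pairs: T₁T₂ = 8·15·12 = 1440; T₂T₃ = 15·12·20 = 3600; T₃T₄ = 12·20·29 = 6960; T₄T₅ = 20·29·24 = 13920.
Length 3: T₁..T₃: k=1: 0+3600+8·15·20=6000; k=2: 1440+0+8·12·20=3360 → min 3360 | T₂..T₄: k=2: 0+6960+15·12·29=12180; k=3: 3600+0+15·20·29=12300 → min 12180 | T₃..T₅: k=3: 0+13920+12·20·24=19680; k=4: 6960+0+12·29·24=15312 → min 15312.
Length 4: T₁..T₄: k=1: 0+12180+8·15·29=15660; k=2: 1440+6960+8·12·29=11184; k=3: 3360+0+8·20·29=8000 → min 8000 | T₂..T₅: k=2: 0+15312+15·12·24=19632; k=3: 3600+13920+15·20·24=24720; k=4: 12180+0+15·29·24=22620 → min 19632.
Length 5: T₁..T₅: k=1: 0+19632+8·15·24=22512; k=2: 1440+15312+8·12·24=19056; k=3: 3360+13920+8·20·24=21120; k=4: 8000+0+8·29·24=13568 → min 13568.
Optimal order: ((((T₁T₂)T₃)T₄)T₅) with cost 13568.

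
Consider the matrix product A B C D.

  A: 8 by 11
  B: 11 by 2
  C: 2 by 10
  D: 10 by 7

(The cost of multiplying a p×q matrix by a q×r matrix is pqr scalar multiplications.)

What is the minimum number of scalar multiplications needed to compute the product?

Adjacent pairs: AB = 8·11·2 = 176; BC = 11·2·10 = 220; CD = 2·10·7 = 140.
Length 3: A..C: k=1: 0+220+8·11·10=1100; k=2: 176+0+8·2·10=336 → min 336 | B..D: k=2: 0+140+11·2·7=294; k=3: 220+0+11·10·7=990 → min 294.
Length 4: A..D: k=1: 0+294+8·11·7=910; k=2: 176+140+8·2·7=428; k=3: 336+0+8·10·7=896 → min 428.
Optimal order: ((A B) (C D)) with cost 428.

428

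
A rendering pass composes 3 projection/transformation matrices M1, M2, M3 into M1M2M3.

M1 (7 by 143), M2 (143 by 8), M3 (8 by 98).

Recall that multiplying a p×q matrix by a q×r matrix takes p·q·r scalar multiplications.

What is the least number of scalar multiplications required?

13496

Order (M1(M2M3)): (M2M3): 143×8 by 8×98 → 143×98, cost 143·8·98 = 112112; (M1(M2M3)): 7×143 by 143×98 → 7×98, cost 7·143·98 = 98098; cumulative 210210. Total 210210.
Order ((M1M2)M3): (M1M2): 7×143 by 143×8 → 7×8, cost 7·143·8 = 8008; ((M1M2)M3): 7×8 by 8×98 → 7×98, cost 7·8·98 = 5488; cumulative 13496. Total 13496.
Minimum: 13496.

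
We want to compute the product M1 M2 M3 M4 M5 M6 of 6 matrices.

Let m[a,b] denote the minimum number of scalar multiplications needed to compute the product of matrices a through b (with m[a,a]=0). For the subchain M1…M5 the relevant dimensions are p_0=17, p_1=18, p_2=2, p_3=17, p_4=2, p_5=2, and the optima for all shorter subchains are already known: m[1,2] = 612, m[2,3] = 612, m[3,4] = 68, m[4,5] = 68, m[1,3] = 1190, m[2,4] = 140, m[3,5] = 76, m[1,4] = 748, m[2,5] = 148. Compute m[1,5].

756

m[1,5] = min over k∈[1,4] of m[1,k]+m[k+1,5]+p_{0}·p_k·p_{5}.
k=1: 0 + 148 + 17·18·2 = 760; k=2: 612 + 76 + 17·2·2 = 756; k=3: 1190 + 68 + 17·17·2 = 1836; k=4: 748 + 0 + 17·2·2 = 816.
Minimum: 756 at k=2.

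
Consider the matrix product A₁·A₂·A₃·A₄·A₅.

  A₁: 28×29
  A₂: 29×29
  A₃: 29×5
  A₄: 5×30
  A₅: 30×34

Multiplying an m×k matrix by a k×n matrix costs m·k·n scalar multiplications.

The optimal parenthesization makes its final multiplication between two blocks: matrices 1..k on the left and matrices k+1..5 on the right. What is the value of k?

Adjacent pairs: A₁A₂ = 28·29·29 = 23548; A₂A₃ = 29·29·5 = 4205; A₃A₄ = 29·5·30 = 4350; A₄A₅ = 5·30·34 = 5100.
Length 3: A₁..A₃: k=1: 0+4205+28·29·5=8265; k=2: 23548+0+28·29·5=27608 → min 8265 | A₂..A₄: k=2: 0+4350+29·29·30=29580; k=3: 4205+0+29·5·30=8555 → min 8555 | A₃..A₅: k=3: 0+5100+29·5·34=10030; k=4: 4350+0+29·30·34=33930 → min 10030.
Length 4: A₁..A₄: k=1: 0+8555+28·29·30=32915; k=2: 23548+4350+28·29·30=52258; k=3: 8265+0+28·5·30=12465 → min 12465 | A₂..A₅: k=2: 0+10030+29·29·34=38624; k=3: 4205+5100+29·5·34=14235; k=4: 8555+0+29·30·34=38135 → min 14235.
Top-level splits: k=1: (A₁..A₁)·(A₂..A₅) → 0+14235+28·29·34 = 41843; k=2: (A₁..A₂)·(A₃..A₅) → 23548+10030+28·29·34 = 61186; k=3: (A₁..A₃)·(A₄..A₅) → 8265+5100+28·5·34 = 18125; k=4: (A₁..A₄)·(A₅..A₅) → 12465+0+28·30·34 = 41025.
Best split is after A₃, i.e. k = 3.

3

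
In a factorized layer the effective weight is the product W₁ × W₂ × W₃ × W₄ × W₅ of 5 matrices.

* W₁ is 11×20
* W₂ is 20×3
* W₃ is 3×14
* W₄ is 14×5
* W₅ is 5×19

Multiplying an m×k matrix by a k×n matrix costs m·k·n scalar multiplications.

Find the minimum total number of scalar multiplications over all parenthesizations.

Adjacent pairs: W₁W₂ = 11·20·3 = 660; W₂W₃ = 20·3·14 = 840; W₃W₄ = 3·14·5 = 210; W₄W₅ = 14·5·19 = 1330.
Length 3: W₁..W₃: k=1: 0+840+11·20·14=3920; k=2: 660+0+11·3·14=1122 → min 1122 | W₂..W₄: k=2: 0+210+20·3·5=510; k=3: 840+0+20·14·5=2240 → min 510 | W₃..W₅: k=3: 0+1330+3·14·19=2128; k=4: 210+0+3·5·19=495 → min 495.
Length 4: W₁..W₄: k=1: 0+510+11·20·5=1610; k=2: 660+210+11·3·5=1035; k=3: 1122+0+11·14·5=1892 → min 1035 | W₂..W₅: k=2: 0+495+20·3·19=1635; k=3: 840+1330+20·14·19=7490; k=4: 510+0+20·5·19=2410 → min 1635.
Length 5: W₁..W₅: k=1: 0+1635+11·20·19=5815; k=2: 660+495+11·3·19=1782; k=3: 1122+1330+11·14·19=5378; k=4: 1035+0+11·5·19=2080 → min 1782.
Optimal order: ((W₁ × W₂) × ((W₃ × W₄) × W₅)) with cost 1782.

1782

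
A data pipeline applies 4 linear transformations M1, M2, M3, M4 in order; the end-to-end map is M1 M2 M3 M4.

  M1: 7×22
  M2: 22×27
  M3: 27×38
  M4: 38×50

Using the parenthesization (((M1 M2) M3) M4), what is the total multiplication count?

(M1 M2): 7×22 by 22×27 → 7×27, cost 7·22·27 = 4158
((M1 M2) M3): 7×27 by 27×38 → 7×38, cost 7·27·38 = 7182; cumulative 11340
(((M1 M2) M3) M4): 7×38 by 38×50 → 7×50, cost 7·38·50 = 13300; cumulative 24640
Total: 24640 scalar multiplications.

24640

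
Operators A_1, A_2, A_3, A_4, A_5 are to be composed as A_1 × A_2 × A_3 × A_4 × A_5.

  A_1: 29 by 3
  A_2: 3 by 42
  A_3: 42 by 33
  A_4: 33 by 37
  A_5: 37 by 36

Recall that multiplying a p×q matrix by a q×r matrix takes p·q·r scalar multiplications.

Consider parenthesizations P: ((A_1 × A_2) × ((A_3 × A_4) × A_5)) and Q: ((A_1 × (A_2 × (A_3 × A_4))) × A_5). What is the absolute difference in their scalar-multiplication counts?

56937

Order P = ((A_1 × A_2) × ((A_3 × A_4) × A_5)): (A_1 × A_2): 29×3 by 3×42 → 29×42, cost 29·3·42 = 3654; (A_3 × A_4): 42×33 by 33×37 → 42×37, cost 42·33·37 = 51282; ((A_3 × A_4) × A_5): 42×37 by 37×36 → 42×36, cost 42·37·36 = 55944; cumulative 107226; ((A_1 × A_2) × ((A_3 × A_4) × A_5)): 29×42 by 42×36 → 29×36, cost 29·42·36 = 43848; cumulative 154728. Total 154728.
Order Q = ((A_1 × (A_2 × (A_3 × A_4))) × A_5): (A_3 × A_4): 42×33 by 33×37 → 42×37, cost 42·33·37 = 51282; (A_2 × (A_3 × A_4)): 3×42 by 42×37 → 3×37, cost 3·42·37 = 4662; cumulative 55944; (A_1 × (A_2 × (A_3 × A_4))): 29×3 by 3×37 → 29×37, cost 29·3·37 = 3219; cumulative 59163; ((A_1 × (A_2 × (A_3 × A_4))) × A_5): 29×37 by 37×36 → 29×36, cost 29·37·36 = 38628; cumulative 97791. Total 97791.
Difference: |154728 − 97791| = 56937.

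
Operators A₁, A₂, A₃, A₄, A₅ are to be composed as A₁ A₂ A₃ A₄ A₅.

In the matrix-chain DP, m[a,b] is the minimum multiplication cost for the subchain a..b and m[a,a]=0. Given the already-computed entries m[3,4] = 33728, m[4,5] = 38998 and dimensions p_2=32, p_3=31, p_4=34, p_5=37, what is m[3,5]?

73984

m[3,5] = min over k∈[3,4] of m[3,k]+m[k+1,5]+p_{2}·p_k·p_{5}.
k=3: 0 + 38998 + 32·31·37 = 75702; k=4: 33728 + 0 + 32·34·37 = 73984.
Minimum: 73984 at k=4.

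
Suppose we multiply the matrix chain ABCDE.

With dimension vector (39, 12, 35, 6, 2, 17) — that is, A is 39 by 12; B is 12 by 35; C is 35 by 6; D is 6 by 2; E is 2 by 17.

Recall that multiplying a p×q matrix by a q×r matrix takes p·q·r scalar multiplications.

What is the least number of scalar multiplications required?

Adjacent pairs: AB = 39·12·35 = 16380; BC = 12·35·6 = 2520; CD = 35·6·2 = 420; DE = 6·2·17 = 204.
Length 3: A..C: k=1: 0+2520+39·12·6=5328; k=2: 16380+0+39·35·6=24570 → min 5328 | B..D: k=2: 0+420+12·35·2=1260; k=3: 2520+0+12·6·2=2664 → min 1260 | C..E: k=3: 0+204+35·6·17=3774; k=4: 420+0+35·2·17=1610 → min 1610.
Length 4: A..D: k=1: 0+1260+39·12·2=2196; k=2: 16380+420+39·35·2=19530; k=3: 5328+0+39·6·2=5796 → min 2196 | B..E: k=2: 0+1610+12·35·17=8750; k=3: 2520+204+12·6·17=3948; k=4: 1260+0+12·2·17=1668 → min 1668.
Length 5: A..E: k=1: 0+1668+39·12·17=9624; k=2: 16380+1610+39·35·17=41195; k=3: 5328+204+39·6·17=9510; k=4: 2196+0+39·2·17=3522 → min 3522.
Optimal order: ((A(B(CD)))E) with cost 3522.

3522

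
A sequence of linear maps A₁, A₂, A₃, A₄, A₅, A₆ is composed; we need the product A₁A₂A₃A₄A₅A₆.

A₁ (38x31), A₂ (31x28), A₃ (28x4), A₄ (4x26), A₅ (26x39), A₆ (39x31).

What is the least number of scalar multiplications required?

Adjacent pairs: A₁A₂ = 38·31·28 = 32984; A₂A₃ = 31·28·4 = 3472; A₃A₄ = 28·4·26 = 2912; A₄A₅ = 4·26·39 = 4056; A₅A₆ = 26·39·31 = 31434.
Length 3: A₁..A₃: k=1: 0+3472+38·31·4=8184; k=2: 32984+0+38·28·4=37240 → min 8184 | A₂..A₄: k=2: 0+2912+31·28·26=25480; k=3: 3472+0+31·4·26=6696 → min 6696 | A₃..A₅: k=3: 0+4056+28·4·39=8424; k=4: 2912+0+28·26·39=31304 → min 8424 | A₄..A₆: k=4: 0+31434+4·26·31=34658; k=5: 4056+0+4·39·31=8892 → min 8892.
Length 4: A₁..A₄: k=1: 0+6696+38·31·26=37324; k=2: 32984+2912+38·28·26=63560; k=3: 8184+0+38·4·26=12136 → min 12136 | A₂..A₅: k=2: 0+8424+31·28·39=42276; k=3: 3472+4056+31·4·39=12364; k=4: 6696+0+31·26·39=38130 → min 12364 | A₃..A₆: k=3: 0+8892+28·4·31=12364; k=4: 2912+31434+28·26·31=56914; k=5: 8424+0+28·39·31=42276 → min 12364.
Length 5: A₁..A₅: k=1: 0+12364+38·31·39=58306; k=2: 32984+8424+38·28·39=82904; k=3: 8184+4056+38·4·39=18168; k=4: 12136+0+38·26·39=50668 → min 18168 | A₂..A₆: k=2: 0+12364+31·28·31=39272; k=3: 3472+8892+31·4·31=16208; k=4: 6696+31434+31·26·31=63116; k=5: 12364+0+31·39·31=49843 → min 16208.
Length 6: A₁..A₆: k=1: 0+16208+38·31·31=52726; k=2: 32984+12364+38·28·31=78332; k=3: 8184+8892+38·4·31=21788; k=4: 12136+31434+38·26·31=74198; k=5: 18168+0+38·39·31=64110 → min 21788.
Optimal order: ((A₁(A₂A₃))((A₄A₅)A₆)) with cost 21788.

21788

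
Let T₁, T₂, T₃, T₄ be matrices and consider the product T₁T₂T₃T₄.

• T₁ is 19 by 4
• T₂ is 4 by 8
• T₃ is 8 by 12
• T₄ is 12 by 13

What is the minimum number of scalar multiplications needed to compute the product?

1996

Adjacent pairs: T₁T₂ = 19·4·8 = 608; T₂T₃ = 4·8·12 = 384; T₃T₄ = 8·12·13 = 1248.
Length 3: T₁..T₃: k=1: 0+384+19·4·12=1296; k=2: 608+0+19·8·12=2432 → min 1296 | T₂..T₄: k=2: 0+1248+4·8·13=1664; k=3: 384+0+4·12·13=1008 → min 1008.
Length 4: T₁..T₄: k=1: 0+1008+19·4·13=1996; k=2: 608+1248+19·8·13=3832; k=3: 1296+0+19·12·13=4260 → min 1996.
Optimal order: (T₁((T₂T₃)T₄)) with cost 1996.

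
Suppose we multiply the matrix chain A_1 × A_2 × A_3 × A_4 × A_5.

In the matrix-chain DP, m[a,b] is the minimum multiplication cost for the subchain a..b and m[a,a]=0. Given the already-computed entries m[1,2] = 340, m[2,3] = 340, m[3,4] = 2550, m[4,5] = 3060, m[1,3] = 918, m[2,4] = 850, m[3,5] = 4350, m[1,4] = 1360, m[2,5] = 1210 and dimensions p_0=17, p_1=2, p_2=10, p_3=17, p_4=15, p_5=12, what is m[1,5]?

m[1,5] = min over k∈[1,4] of m[1,k]+m[k+1,5]+p_{0}·p_k·p_{5}.
k=1: 0 + 1210 + 17·2·12 = 1618; k=2: 340 + 4350 + 17·10·12 = 6730; k=3: 918 + 3060 + 17·17·12 = 7446; k=4: 1360 + 0 + 17·15·12 = 4420.
Minimum: 1618 at k=1.

1618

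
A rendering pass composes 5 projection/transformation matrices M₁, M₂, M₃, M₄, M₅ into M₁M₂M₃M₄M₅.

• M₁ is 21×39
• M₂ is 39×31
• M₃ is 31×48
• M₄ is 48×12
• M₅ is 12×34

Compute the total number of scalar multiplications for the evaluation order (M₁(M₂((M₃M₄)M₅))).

(M₃M₄): 31×48 by 48×12 → 31×12, cost 31·48·12 = 17856
((M₃M₄)M₅): 31×12 by 12×34 → 31×34, cost 31·12·34 = 12648; cumulative 30504
(M₂((M₃M₄)M₅)): 39×31 by 31×34 → 39×34, cost 39·31·34 = 41106; cumulative 71610
(M₁(M₂((M₃M₄)M₅))): 21×39 by 39×34 → 21×34, cost 21·39·34 = 27846; cumulative 99456
Total: 99456 scalar multiplications.

99456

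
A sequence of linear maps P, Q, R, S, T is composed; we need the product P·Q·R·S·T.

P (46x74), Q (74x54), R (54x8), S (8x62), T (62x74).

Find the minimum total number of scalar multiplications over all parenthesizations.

Adjacent pairs: PQ = 46·74·54 = 183816; QR = 74·54·8 = 31968; RS = 54·8·62 = 26784; ST = 8·62·74 = 36704.
Length 3: P..R: k=1: 0+31968+46·74·8=59200; k=2: 183816+0+46·54·8=203688 → min 59200 | Q..S: k=2: 0+26784+74·54·62=274536; k=3: 31968+0+74·8·62=68672 → min 68672 | R..T: k=3: 0+36704+54·8·74=68672; k=4: 26784+0+54·62·74=274536 → min 68672.
Length 4: P..S: k=1: 0+68672+46·74·62=279720; k=2: 183816+26784+46·54·62=364608; k=3: 59200+0+46·8·62=82016 → min 82016 | Q..T: k=2: 0+68672+74·54·74=364376; k=3: 31968+36704+74·8·74=112480; k=4: 68672+0+74·62·74=408184 → min 112480.
Length 5: P..T: k=1: 0+112480+46·74·74=364376; k=2: 183816+68672+46·54·74=436304; k=3: 59200+36704+46·8·74=123136; k=4: 82016+0+46·62·74=293064 → min 123136.
Optimal order: ((P·(Q·R))·(S·T)) with cost 123136.

123136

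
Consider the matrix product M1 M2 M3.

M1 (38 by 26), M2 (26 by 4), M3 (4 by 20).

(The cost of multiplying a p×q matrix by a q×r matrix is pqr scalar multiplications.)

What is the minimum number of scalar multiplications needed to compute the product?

6992

Order (M1 (M2 M3)): (M2 M3): 26×4 by 4×20 → 26×20, cost 26·4·20 = 2080; (M1 (M2 M3)): 38×26 by 26×20 → 38×20, cost 38·26·20 = 19760; cumulative 21840. Total 21840.
Order ((M1 M2) M3): (M1 M2): 38×26 by 26×4 → 38×4, cost 38·26·4 = 3952; ((M1 M2) M3): 38×4 by 4×20 → 38×20, cost 38·4·20 = 3040; cumulative 6992. Total 6992.
Minimum: 6992.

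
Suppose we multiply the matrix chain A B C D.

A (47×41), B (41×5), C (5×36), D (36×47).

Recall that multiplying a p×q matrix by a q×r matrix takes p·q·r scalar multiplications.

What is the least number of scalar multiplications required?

Adjacent pairs: AB = 47·41·5 = 9635; BC = 41·5·36 = 7380; CD = 5·36·47 = 8460.
Length 3: A..C: k=1: 0+7380+47·41·36=76752; k=2: 9635+0+47·5·36=18095 → min 18095 | B..D: k=2: 0+8460+41·5·47=18095; k=3: 7380+0+41·36·47=76752 → min 18095.
Length 4: A..D: k=1: 0+18095+47·41·47=108664; k=2: 9635+8460+47·5·47=29140; k=3: 18095+0+47·36·47=97619 → min 29140.
Optimal order: ((A B) (C D)) with cost 29140.

29140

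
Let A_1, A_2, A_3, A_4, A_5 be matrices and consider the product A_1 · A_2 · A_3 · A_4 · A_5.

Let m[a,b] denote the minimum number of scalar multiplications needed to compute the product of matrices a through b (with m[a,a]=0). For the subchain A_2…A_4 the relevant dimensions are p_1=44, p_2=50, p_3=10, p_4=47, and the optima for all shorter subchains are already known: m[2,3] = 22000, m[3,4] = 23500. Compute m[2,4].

42680

m[2,4] = min over k∈[2,3] of m[2,k]+m[k+1,4]+p_{1}·p_k·p_{4}.
k=2: 0 + 23500 + 44·50·47 = 126900; k=3: 22000 + 0 + 44·10·47 = 42680.
Minimum: 42680 at k=3.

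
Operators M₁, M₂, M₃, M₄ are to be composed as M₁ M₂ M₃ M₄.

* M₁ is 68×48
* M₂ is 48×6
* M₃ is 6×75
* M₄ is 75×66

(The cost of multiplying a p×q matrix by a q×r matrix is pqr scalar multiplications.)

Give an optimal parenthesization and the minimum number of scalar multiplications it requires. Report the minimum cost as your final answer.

76212

Adjacent pairs: M₁M₂ = 68·48·6 = 19584; M₂M₃ = 48·6·75 = 21600; M₃M₄ = 6·75·66 = 29700.
Length 3: M₁..M₃: k=1: 0+21600+68·48·75=266400; k=2: 19584+0+68·6·75=50184 → min 50184 | M₂..M₄: k=2: 0+29700+48·6·66=48708; k=3: 21600+0+48·75·66=259200 → min 48708.
Length 4: M₁..M₄: k=1: 0+48708+68·48·66=264132; k=2: 19584+29700+68·6·66=76212; k=3: 50184+0+68·75·66=386784 → min 76212.
Optimal parenthesization: ((M₁ M₂) (M₃ M₄)) with cost 76212.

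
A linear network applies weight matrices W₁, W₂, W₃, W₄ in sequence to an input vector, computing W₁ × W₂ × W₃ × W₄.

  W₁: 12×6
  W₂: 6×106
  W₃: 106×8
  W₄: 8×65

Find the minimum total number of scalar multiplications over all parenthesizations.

11904

Adjacent pairs: W₁W₂ = 12·6·106 = 7632; W₂W₃ = 6·106·8 = 5088; W₃W₄ = 106·8·65 = 55120.
Length 3: W₁..W₃: k=1: 0+5088+12·6·8=5664; k=2: 7632+0+12·106·8=17808 → min 5664 | W₂..W₄: k=2: 0+55120+6·106·65=96460; k=3: 5088+0+6·8·65=8208 → min 8208.
Length 4: W₁..W₄: k=1: 0+8208+12·6·65=12888; k=2: 7632+55120+12·106·65=145432; k=3: 5664+0+12·8·65=11904 → min 11904.
Optimal order: ((W₁ × (W₂ × W₃)) × W₄) with cost 11904.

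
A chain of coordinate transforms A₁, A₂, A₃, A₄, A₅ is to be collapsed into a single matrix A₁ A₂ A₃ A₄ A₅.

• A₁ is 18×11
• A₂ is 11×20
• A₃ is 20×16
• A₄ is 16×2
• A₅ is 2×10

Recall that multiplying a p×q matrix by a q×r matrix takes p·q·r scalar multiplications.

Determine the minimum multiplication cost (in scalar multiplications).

1836

Adjacent pairs: A₁A₂ = 18·11·20 = 3960; A₂A₃ = 11·20·16 = 3520; A₃A₄ = 20·16·2 = 640; A₄A₅ = 16·2·10 = 320.
Length 3: A₁..A₃: k=1: 0+3520+18·11·16=6688; k=2: 3960+0+18·20·16=9720 → min 6688 | A₂..A₄: k=2: 0+640+11·20·2=1080; k=3: 3520+0+11·16·2=3872 → min 1080 | A₃..A₅: k=3: 0+320+20·16·10=3520; k=4: 640+0+20·2·10=1040 → min 1040.
Length 4: A₁..A₄: k=1: 0+1080+18·11·2=1476; k=2: 3960+640+18·20·2=5320; k=3: 6688+0+18·16·2=7264 → min 1476 | A₂..A₅: k=2: 0+1040+11·20·10=3240; k=3: 3520+320+11·16·10=5600; k=4: 1080+0+11·2·10=1300 → min 1300.
Length 5: A₁..A₅: k=1: 0+1300+18·11·10=3280; k=2: 3960+1040+18·20·10=8600; k=3: 6688+320+18·16·10=9888; k=4: 1476+0+18·2·10=1836 → min 1836.
Optimal order: ((A₁ (A₂ (A₃ A₄))) A₅) with cost 1836.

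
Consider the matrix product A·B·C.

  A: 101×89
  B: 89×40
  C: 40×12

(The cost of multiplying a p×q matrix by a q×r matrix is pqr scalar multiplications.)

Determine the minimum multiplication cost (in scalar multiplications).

Order (A·(B·C)): (B·C): 89×40 by 40×12 → 89×12, cost 89·40·12 = 42720; (A·(B·C)): 101×89 by 89×12 → 101×12, cost 101·89·12 = 107868; cumulative 150588. Total 150588.
Order ((A·B)·C): (A·B): 101×89 by 89×40 → 101×40, cost 101·89·40 = 359560; ((A·B)·C): 101×40 by 40×12 → 101×12, cost 101·40·12 = 48480; cumulative 408040. Total 408040.
Minimum: 150588.

150588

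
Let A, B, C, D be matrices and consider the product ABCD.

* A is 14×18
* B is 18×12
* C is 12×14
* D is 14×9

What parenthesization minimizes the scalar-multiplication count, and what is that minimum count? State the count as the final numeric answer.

5724

Adjacent pairs: AB = 14·18·12 = 3024; BC = 18·12·14 = 3024; CD = 12·14·9 = 1512.
Length 3: A..C: k=1: 0+3024+14·18·14=6552; k=2: 3024+0+14·12·14=5376 → min 5376 | B..D: k=2: 0+1512+18·12·9=3456; k=3: 3024+0+18·14·9=5292 → min 3456.
Length 4: A..D: k=1: 0+3456+14·18·9=5724; k=2: 3024+1512+14·12·9=6048; k=3: 5376+0+14·14·9=7140 → min 5724.
Optimal parenthesization: (A(B(CD))) with cost 5724.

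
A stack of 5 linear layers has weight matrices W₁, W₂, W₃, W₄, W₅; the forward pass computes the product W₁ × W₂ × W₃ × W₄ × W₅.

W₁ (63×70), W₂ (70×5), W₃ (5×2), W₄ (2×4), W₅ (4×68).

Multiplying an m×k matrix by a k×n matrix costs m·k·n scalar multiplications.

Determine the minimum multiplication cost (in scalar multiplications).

Adjacent pairs: W₁W₂ = 63·70·5 = 22050; W₂W₃ = 70·5·2 = 700; W₃W₄ = 5·2·4 = 40; W₄W₅ = 2·4·68 = 544.
Length 3: W₁..W₃: k=1: 0+700+63·70·2=9520; k=2: 22050+0+63·5·2=22680 → min 9520 | W₂..W₄: k=2: 0+40+70·5·4=1440; k=3: 700+0+70·2·4=1260 → min 1260 | W₃..W₅: k=3: 0+544+5·2·68=1224; k=4: 40+0+5·4·68=1400 → min 1224.
Length 4: W₁..W₄: k=1: 0+1260+63·70·4=18900; k=2: 22050+40+63·5·4=23350; k=3: 9520+0+63·2·4=10024 → min 10024 | W₂..W₅: k=2: 0+1224+70·5·68=25024; k=3: 700+544+70·2·68=10764; k=4: 1260+0+70·4·68=20300 → min 10764.
Length 5: W₁..W₅: k=1: 0+10764+63·70·68=310644; k=2: 22050+1224+63·5·68=44694; k=3: 9520+544+63·2·68=18632; k=4: 10024+0+63·4·68=27160 → min 18632.
Optimal order: ((W₁ × (W₂ × W₃)) × (W₄ × W₅)) with cost 18632.

18632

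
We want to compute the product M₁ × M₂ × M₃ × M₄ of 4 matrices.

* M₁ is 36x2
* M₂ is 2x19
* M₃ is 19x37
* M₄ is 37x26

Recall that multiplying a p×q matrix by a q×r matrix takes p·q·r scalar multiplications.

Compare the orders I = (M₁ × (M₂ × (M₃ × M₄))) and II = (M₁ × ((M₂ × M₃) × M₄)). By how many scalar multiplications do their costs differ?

15936

Order I = (M₁ × (M₂ × (M₃ × M₄))): (M₃ × M₄): 19×37 by 37×26 → 19×26, cost 19·37·26 = 18278; (M₂ × (M₃ × M₄)): 2×19 by 19×26 → 2×26, cost 2·19·26 = 988; cumulative 19266; (M₁ × (M₂ × (M₃ × M₄))): 36×2 by 2×26 → 36×26, cost 36·2·26 = 1872; cumulative 21138. Total 21138.
Order II = (M₁ × ((M₂ × M₃) × M₄)): (M₂ × M₃): 2×19 by 19×37 → 2×37, cost 2·19·37 = 1406; ((M₂ × M₃) × M₄): 2×37 by 37×26 → 2×26, cost 2·37·26 = 1924; cumulative 3330; (M₁ × ((M₂ × M₃) × M₄)): 36×2 by 2×26 → 36×26, cost 36·2·26 = 1872; cumulative 5202. Total 5202.
Difference: |21138 − 5202| = 15936.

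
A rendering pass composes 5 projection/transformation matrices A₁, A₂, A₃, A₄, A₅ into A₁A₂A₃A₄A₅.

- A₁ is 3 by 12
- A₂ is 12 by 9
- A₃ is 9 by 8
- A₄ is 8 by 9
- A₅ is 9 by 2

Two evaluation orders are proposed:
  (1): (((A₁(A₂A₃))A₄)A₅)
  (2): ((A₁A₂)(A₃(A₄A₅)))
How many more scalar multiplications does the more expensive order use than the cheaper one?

Order (1) = (((A₁(A₂A₃))A₄)A₅): (A₂A₃): 12×9 by 9×8 → 12×8, cost 12·9·8 = 864; (A₁(A₂A₃)): 3×12 by 12×8 → 3×8, cost 3·12·8 = 288; cumulative 1152; ((A₁(A₂A₃))A₄): 3×8 by 8×9 → 3×9, cost 3·8·9 = 216; cumulative 1368; (((A₁(A₂A₃))A₄)A₅): 3×9 by 9×2 → 3×2, cost 3·9·2 = 54; cumulative 1422. Total 1422.
Order (2) = ((A₁A₂)(A₃(A₄A₅))): (A₁A₂): 3×12 by 12×9 → 3×9, cost 3·12·9 = 324; (A₄A₅): 8×9 by 9×2 → 8×2, cost 8·9·2 = 144; (A₃(A₄A₅)): 9×8 by 8×2 → 9×2, cost 9·8·2 = 144; cumulative 288; ((A₁A₂)(A₃(A₄A₅))): 3×9 by 9×2 → 3×2, cost 3·9·2 = 54; cumulative 666. Total 666.
Difference: |1422 − 666| = 756.

756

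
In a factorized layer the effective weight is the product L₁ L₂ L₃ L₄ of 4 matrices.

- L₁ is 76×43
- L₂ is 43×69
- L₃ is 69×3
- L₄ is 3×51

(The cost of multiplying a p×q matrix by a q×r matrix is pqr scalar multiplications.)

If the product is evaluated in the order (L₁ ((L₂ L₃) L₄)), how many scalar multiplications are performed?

(L₂ L₃): 43×69 by 69×3 → 43×3, cost 43·69·3 = 8901
((L₂ L₃) L₄): 43×3 by 3×51 → 43×51, cost 43·3·51 = 6579; cumulative 15480
(L₁ ((L₂ L₃) L₄)): 76×43 by 43×51 → 76×51, cost 76·43·51 = 166668; cumulative 182148
Total: 182148 scalar multiplications.

182148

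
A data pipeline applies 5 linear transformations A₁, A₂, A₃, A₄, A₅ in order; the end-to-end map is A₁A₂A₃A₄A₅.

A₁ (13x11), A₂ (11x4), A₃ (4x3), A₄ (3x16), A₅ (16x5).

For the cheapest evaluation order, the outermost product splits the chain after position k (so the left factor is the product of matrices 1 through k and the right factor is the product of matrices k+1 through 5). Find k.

3

Adjacent pairs: A₁A₂ = 13·11·4 = 572; A₂A₃ = 11·4·3 = 132; A₃A₄ = 4·3·16 = 192; A₄A₅ = 3·16·5 = 240.
Length 3: A₁..A₃: k=1: 0+132+13·11·3=561; k=2: 572+0+13·4·3=728 → min 561 | A₂..A₄: k=2: 0+192+11·4·16=896; k=3: 132+0+11·3·16=660 → min 660 | A₃..A₅: k=3: 0+240+4·3·5=300; k=4: 192+0+4·16·5=512 → min 300.
Length 4: A₁..A₄: k=1: 0+660+13·11·16=2948; k=2: 572+192+13·4·16=1596; k=3: 561+0+13·3·16=1185 → min 1185 | A₂..A₅: k=2: 0+300+11·4·5=520; k=3: 132+240+11·3·5=537; k=4: 660+0+11·16·5=1540 → min 520.
Top-level splits: k=1: (A₁..A₁)·(A₂..A₅) → 0+520+13·11·5 = 1235; k=2: (A₁..A₂)·(A₃..A₅) → 572+300+13·4·5 = 1132; k=3: (A₁..A₃)·(A₄..A₅) → 561+240+13·3·5 = 996; k=4: (A₁..A₄)·(A₅..A₅) → 1185+0+13·16·5 = 2225.
Best split is after A₃, i.e. k = 3.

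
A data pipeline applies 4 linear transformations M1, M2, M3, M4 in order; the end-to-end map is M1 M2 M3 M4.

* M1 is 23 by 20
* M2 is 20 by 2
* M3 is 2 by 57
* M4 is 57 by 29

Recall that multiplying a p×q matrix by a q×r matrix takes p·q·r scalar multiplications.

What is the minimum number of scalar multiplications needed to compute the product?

5560

Adjacent pairs: M1M2 = 23·20·2 = 920; M2M3 = 20·2·57 = 2280; M3M4 = 2·57·29 = 3306.
Length 3: M1..M3: k=1: 0+2280+23·20·57=28500; k=2: 920+0+23·2·57=3542 → min 3542 | M2..M4: k=2: 0+3306+20·2·29=4466; k=3: 2280+0+20·57·29=35340 → min 4466.
Length 4: M1..M4: k=1: 0+4466+23·20·29=17806; k=2: 920+3306+23·2·29=5560; k=3: 3542+0+23·57·29=41561 → min 5560.
Optimal order: ((M1 M2) (M3 M4)) with cost 5560.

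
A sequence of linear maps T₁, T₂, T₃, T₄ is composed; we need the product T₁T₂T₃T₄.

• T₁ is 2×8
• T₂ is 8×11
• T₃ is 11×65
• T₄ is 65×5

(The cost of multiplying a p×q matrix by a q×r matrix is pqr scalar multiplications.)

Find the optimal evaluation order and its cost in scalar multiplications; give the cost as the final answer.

2256

Adjacent pairs: T₁T₂ = 2·8·11 = 176; T₂T₃ = 8·11·65 = 5720; T₃T₄ = 11·65·5 = 3575.
Length 3: T₁..T₃: k=1: 0+5720+2·8·65=6760; k=2: 176+0+2·11·65=1606 → min 1606 | T₂..T₄: k=2: 0+3575+8·11·5=4015; k=3: 5720+0+8·65·5=8320 → min 4015.
Length 4: T₁..T₄: k=1: 0+4015+2·8·5=4095; k=2: 176+3575+2·11·5=3861; k=3: 1606+0+2·65·5=2256 → min 2256.
Optimal parenthesization: (((T₁T₂)T₃)T₄) with cost 2256.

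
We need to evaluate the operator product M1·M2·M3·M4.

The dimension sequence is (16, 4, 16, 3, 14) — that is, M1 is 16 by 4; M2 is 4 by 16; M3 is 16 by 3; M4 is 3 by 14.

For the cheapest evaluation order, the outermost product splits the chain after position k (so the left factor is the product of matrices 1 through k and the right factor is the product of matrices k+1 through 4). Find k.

Adjacent pairs: M1M2 = 16·4·16 = 1024; M2M3 = 4·16·3 = 192; M3M4 = 16·3·14 = 672.
Length 3: M1..M3: k=1: 0+192+16·4·3=384; k=2: 1024+0+16·16·3=1792 → min 384 | M2..M4: k=2: 0+672+4·16·14=1568; k=3: 192+0+4·3·14=360 → min 360.
Top-level splits: k=1: (M1..M1)·(M2..M4) → 0+360+16·4·14 = 1256; k=2: (M1..M2)·(M3..M4) → 1024+672+16·16·14 = 5280; k=3: (M1..M3)·(M4..M4) → 384+0+16·3·14 = 1056.
Best split is after M3, i.e. k = 3.

3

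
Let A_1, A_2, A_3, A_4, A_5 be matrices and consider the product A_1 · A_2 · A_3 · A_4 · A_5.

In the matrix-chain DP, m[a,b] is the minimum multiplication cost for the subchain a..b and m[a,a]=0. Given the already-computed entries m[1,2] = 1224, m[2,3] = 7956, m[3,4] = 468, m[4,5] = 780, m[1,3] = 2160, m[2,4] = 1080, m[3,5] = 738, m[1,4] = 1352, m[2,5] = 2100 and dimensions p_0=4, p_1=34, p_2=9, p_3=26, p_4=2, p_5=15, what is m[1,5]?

m[1,5] = min over k∈[1,4] of m[1,k]+m[k+1,5]+p_{0}·p_k·p_{5}.
k=1: 0 + 2100 + 4·34·15 = 4140; k=2: 1224 + 738 + 4·9·15 = 2502; k=3: 2160 + 780 + 4·26·15 = 4500; k=4: 1352 + 0 + 4·2·15 = 1472.
Minimum: 1472 at k=4.

1472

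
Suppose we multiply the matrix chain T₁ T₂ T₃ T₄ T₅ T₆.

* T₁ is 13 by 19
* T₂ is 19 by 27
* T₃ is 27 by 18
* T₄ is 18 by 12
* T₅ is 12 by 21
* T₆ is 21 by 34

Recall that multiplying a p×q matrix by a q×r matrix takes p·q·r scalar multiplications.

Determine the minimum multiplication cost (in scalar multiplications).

27510

Adjacent pairs: T₁T₂ = 13·19·27 = 6669; T₂T₃ = 19·27·18 = 9234; T₃T₄ = 27·18·12 = 5832; T₄T₅ = 18·12·21 = 4536; T₅T₆ = 12·21·34 = 8568.
Length 3: T₁..T₃: k=1: 0+9234+13·19·18=13680; k=2: 6669+0+13·27·18=12987 → min 12987 | T₂..T₄: k=2: 0+5832+19·27·12=11988; k=3: 9234+0+19·18·12=13338 → min 11988 | T₃..T₅: k=3: 0+4536+27·18·21=14742; k=4: 5832+0+27·12·21=12636 → min 12636 | T₄..T₆: k=4: 0+8568+18·12·34=15912; k=5: 4536+0+18·21·34=17388 → min 15912.
Length 4: T₁..T₄: k=1: 0+11988+13·19·12=14952; k=2: 6669+5832+13·27·12=16713; k=3: 12987+0+13·18·12=15795 → min 14952 | T₂..T₅: k=2: 0+12636+19·27·21=23409; k=3: 9234+4536+19·18·21=20952; k=4: 11988+0+19·12·21=16776 → min 16776 | T₃..T₆: k=3: 0+15912+27·18·34=32436; k=4: 5832+8568+27·12·34=25416; k=5: 12636+0+27·21·34=31914 → min 25416.
Length 5: T₁..T₅: k=1: 0+16776+13·19·21=21963; k=2: 6669+12636+13·27·21=26676; k=3: 12987+4536+13·18·21=22437; k=4: 14952+0+13·12·21=18228 → min 18228 | T₂..T₆: k=2: 0+25416+19·27·34=42858; k=3: 9234+15912+19·18·34=36774; k=4: 11988+8568+19·12·34=28308; k=5: 16776+0+19·21·34=30342 → min 28308.
Length 6: T₁..T₆: k=1: 0+28308+13·19·34=36706; k=2: 6669+25416+13·27·34=44019; k=3: 12987+15912+13·18·34=36855; k=4: 14952+8568+13·12·34=28824; k=5: 18228+0+13·21·34=27510 → min 27510.
Optimal order: (((T₁ (T₂ (T₃ T₄))) T₅) T₆) with cost 27510.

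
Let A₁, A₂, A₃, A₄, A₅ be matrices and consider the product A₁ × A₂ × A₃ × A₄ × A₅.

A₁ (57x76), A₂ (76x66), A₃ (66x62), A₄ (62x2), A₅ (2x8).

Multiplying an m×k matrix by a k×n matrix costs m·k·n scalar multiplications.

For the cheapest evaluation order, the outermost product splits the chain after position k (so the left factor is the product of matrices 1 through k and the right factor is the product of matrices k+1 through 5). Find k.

Adjacent pairs: A₁A₂ = 57·76·66 = 285912; A₂A₃ = 76·66·62 = 310992; A₃A₄ = 66·62·2 = 8184; A₄A₅ = 62·2·8 = 992.
Length 3: A₁..A₃: k=1: 0+310992+57·76·62=579576; k=2: 285912+0+57·66·62=519156 → min 519156 | A₂..A₄: k=2: 0+8184+76·66·2=18216; k=3: 310992+0+76·62·2=320416 → min 18216 | A₃..A₅: k=3: 0+992+66·62·8=33728; k=4: 8184+0+66·2·8=9240 → min 9240.
Length 4: A₁..A₄: k=1: 0+18216+57·76·2=26880; k=2: 285912+8184+57·66·2=301620; k=3: 519156+0+57·62·2=526224 → min 26880 | A₂..A₅: k=2: 0+9240+76·66·8=49368; k=3: 310992+992+76·62·8=349680; k=4: 18216+0+76·2·8=19432 → min 19432.
Top-level splits: k=1: (A₁..A₁)·(A₂..A₅) → 0+19432+57·76·8 = 54088; k=2: (A₁..A₂)·(A₃..A₅) → 285912+9240+57·66·8 = 325248; k=3: (A₁..A₃)·(A₄..A₅) → 519156+992+57·62·8 = 548420; k=4: (A₁..A₄)·(A₅..A₅) → 26880+0+57·2·8 = 27792.
Best split is after A₄, i.e. k = 4.

4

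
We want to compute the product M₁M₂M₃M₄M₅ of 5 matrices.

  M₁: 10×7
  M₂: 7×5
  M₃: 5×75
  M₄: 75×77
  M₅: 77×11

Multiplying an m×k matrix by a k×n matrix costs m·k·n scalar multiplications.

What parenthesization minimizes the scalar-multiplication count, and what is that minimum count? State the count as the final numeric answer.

Adjacent pairs: M₁M₂ = 10·7·5 = 350; M₂M₃ = 7·5·75 = 2625; M₃M₄ = 5·75·77 = 28875; M₄M₅ = 75·77·11 = 63525.
Length 3: M₁..M₃: k=1: 0+2625+10·7·75=7875; k=2: 350+0+10·5·75=4100 → min 4100 | M₂..M₄: k=2: 0+28875+7·5·77=31570; k=3: 2625+0+7·75·77=43050 → min 31570 | M₃..M₅: k=3: 0+63525+5·75·11=67650; k=4: 28875+0+5·77·11=33110 → min 33110.
Length 4: M₁..M₄: k=1: 0+31570+10·7·77=36960; k=2: 350+28875+10·5·77=33075; k=3: 4100+0+10·75·77=61850 → min 33075 | M₂..M₅: k=2: 0+33110+7·5·11=33495; k=3: 2625+63525+7·75·11=71925; k=4: 31570+0+7·77·11=37499 → min 33495.
Length 5: M₁..M₅: k=1: 0+33495+10·7·11=34265; k=2: 350+33110+10·5·11=34010; k=3: 4100+63525+10·75·11=75875; k=4: 33075+0+10·77·11=41545 → min 34010.
Optimal parenthesization: ((M₁M₂)((M₃M₄)M₅)) with cost 34010.

34010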